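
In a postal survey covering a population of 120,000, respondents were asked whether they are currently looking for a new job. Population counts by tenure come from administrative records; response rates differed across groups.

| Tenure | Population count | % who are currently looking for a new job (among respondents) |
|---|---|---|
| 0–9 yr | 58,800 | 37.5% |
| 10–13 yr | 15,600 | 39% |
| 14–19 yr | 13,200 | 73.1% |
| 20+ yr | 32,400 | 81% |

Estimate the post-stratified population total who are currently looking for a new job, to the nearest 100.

Apply each group's respondent rate to its population count:
  0–9 yr: 58,800 × 37.5% = 22,050
  10–13 yr: 15,600 × 39% = 6084
  14–19 yr: 13,200 × 73.1% = 9649.2
  20+ yr: 32,400 × 81% = 26,244
Estimated total = 64027.2 → 64,000.

64,000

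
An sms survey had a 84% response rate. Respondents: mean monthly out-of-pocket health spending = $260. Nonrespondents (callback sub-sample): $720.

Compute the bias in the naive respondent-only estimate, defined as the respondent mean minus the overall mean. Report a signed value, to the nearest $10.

Nonresponse fraction = 1 − 0.84 = 0.16.
Bias = (nonresponse fraction) × (respondent mean − nonrespondent mean)
     = 0.16 × (260 − 720) = 0.16 × -460 = -73.6.

-$70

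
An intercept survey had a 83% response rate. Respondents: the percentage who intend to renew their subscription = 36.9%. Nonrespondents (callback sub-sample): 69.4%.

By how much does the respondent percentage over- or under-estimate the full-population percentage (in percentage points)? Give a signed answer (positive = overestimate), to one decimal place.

Nonresponse fraction = 1 − 0.83 = 0.17.
Bias = (nonresponse fraction) × (respondent percentage − nonrespondent percentage)
     = 0.17 × (36.9 − 69.4) = 0.17 × -32.5 = -5.525.

-5.5 percentage points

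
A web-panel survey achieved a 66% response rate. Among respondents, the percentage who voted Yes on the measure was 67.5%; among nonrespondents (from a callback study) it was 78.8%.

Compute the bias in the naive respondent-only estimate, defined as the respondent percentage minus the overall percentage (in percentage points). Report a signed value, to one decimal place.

Nonresponse fraction = 1 − 0.66 = 0.34.
Bias = (nonresponse fraction) × (respondent percentage − nonrespondent percentage)
     = 0.34 × (67.5 − 78.8) = 0.34 × -11.3 = -3.842.

-3.8 percentage points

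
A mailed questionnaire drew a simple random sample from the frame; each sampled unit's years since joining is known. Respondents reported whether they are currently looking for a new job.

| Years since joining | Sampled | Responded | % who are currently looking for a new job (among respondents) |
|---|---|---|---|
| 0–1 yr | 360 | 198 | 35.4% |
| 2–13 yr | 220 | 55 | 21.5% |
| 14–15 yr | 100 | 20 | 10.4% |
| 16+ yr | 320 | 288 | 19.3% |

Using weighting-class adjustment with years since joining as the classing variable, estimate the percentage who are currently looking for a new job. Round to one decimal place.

24.7%

Class response rates: 0–1 yr 198/360 = 55%, 2–13 yr 55/220 = 25%, 14–15 yr 20/100 = 20%, 16+ yr 288/320 = 90%.
Each respondent's weight = sampled/responded in their class; summing within a class gives n_sampled, so:
  0–1 yr: 360 × 35.4 = 12,744
  2–13 yr: 220 × 21.5 = 4730
  14–15 yr: 100 × 10.4 = 1040
  16+ yr: 320 × 19.3 = 6176
Adjusted estimate = 24,690 / 1,000 = 24.69 → 24.7%.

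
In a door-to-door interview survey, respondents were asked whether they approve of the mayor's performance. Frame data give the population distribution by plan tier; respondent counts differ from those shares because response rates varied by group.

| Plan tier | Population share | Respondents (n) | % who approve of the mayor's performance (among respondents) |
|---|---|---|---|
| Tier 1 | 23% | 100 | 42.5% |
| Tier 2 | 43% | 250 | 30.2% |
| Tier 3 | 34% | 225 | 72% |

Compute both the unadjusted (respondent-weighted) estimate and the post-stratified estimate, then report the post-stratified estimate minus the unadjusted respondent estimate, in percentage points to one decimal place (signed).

Without adjustment, the pooled respondent share is:
  (100/575)×42.5 + (250/575)×30.2 + (225/575)×72 = 48.6957%
Post-stratified estimate weights by population shares:
  0.23×42.5 + 0.43×30.2 + 0.34×72 = 47.241%
Difference = 47.241 − 48.6957 = -1.4547 pp.

-1.5 percentage points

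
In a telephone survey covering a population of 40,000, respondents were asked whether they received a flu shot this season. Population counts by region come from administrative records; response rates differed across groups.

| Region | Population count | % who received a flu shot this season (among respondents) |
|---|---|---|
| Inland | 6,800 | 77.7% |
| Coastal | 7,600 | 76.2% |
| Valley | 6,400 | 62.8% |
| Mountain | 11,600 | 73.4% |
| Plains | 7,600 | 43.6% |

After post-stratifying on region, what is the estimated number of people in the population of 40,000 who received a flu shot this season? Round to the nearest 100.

26,900

Each cell contributes its population count × the respondent rate:
  Inland: 6,800 × 77.7% = 5283.6
  Coastal: 7,600 × 76.2% = 5791.2
  Valley: 6,400 × 62.8% = 4019.2
  Mountain: 11,600 × 73.4% = 8514.4
  Plains: 7,600 × 43.6% = 3313.6
Estimated total = 26,922 → 26,900.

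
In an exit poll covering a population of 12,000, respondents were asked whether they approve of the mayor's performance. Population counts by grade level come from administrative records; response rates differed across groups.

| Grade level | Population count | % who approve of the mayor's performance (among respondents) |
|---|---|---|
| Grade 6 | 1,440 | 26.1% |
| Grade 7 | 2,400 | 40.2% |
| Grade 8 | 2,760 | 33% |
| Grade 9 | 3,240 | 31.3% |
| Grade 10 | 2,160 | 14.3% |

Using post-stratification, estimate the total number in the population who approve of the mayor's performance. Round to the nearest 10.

3,570

Estimated count per cell = population count × respondent percentage:
  Grade 6: 1,440 × 26.1% = 375.84
  Grade 7: 2,400 × 40.2% = 964.8
  Grade 8: 2,760 × 33% = 910.8
  Grade 9: 3,240 × 31.3% = 1014.12
  Grade 10: 2,160 × 14.3% = 308.88
Estimated total = 3574.44 → 3,570.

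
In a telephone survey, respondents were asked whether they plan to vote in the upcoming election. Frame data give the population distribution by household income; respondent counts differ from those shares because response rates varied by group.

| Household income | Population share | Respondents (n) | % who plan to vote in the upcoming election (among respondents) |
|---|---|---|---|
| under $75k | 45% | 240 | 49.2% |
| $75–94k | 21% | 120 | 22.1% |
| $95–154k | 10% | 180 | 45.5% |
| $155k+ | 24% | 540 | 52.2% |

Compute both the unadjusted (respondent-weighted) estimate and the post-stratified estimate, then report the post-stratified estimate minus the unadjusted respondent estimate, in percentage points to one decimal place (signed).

Without adjustment, the pooled respondent share is:
  (240/1080)×49.2 + (120/1080)×22.1 + (180/1080)×45.5 + (540/1080)×52.2 = 47.0722%
Post-stratified estimate weights by population shares:
  0.45×49.2 + 0.21×22.1 + 0.1×45.5 + 0.24×52.2 = 43.859%
Difference = 43.859 − 47.0722 = -3.2132 pp.

-3.2 percentage points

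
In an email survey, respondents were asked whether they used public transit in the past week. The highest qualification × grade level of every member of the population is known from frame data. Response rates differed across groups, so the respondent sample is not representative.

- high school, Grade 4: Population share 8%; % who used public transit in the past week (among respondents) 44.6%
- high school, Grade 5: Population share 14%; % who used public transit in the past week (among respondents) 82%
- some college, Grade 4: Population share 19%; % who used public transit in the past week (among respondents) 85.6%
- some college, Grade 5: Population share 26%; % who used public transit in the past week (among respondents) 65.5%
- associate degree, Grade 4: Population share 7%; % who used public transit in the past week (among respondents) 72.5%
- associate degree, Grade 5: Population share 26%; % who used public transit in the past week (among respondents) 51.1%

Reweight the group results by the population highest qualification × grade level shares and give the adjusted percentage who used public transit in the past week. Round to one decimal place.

Each cell contributes population-share × respondent value:
  high school, Grade 4: 0.08 × 44.6 = 3.568
  high school, Grade 5: 0.14 × 82 = 11.48
  some college, Grade 4: 0.19 × 85.6 = 16.264
  some college, Grade 5: 0.26 × 65.5 = 17.03
  associate degree, Grade 4: 0.07 × 72.5 = 5.075
  associate degree, Grade 5: 0.26 × 51.1 = 13.286
Post-stratified estimate = 66.703 → 66.7%.

66.7%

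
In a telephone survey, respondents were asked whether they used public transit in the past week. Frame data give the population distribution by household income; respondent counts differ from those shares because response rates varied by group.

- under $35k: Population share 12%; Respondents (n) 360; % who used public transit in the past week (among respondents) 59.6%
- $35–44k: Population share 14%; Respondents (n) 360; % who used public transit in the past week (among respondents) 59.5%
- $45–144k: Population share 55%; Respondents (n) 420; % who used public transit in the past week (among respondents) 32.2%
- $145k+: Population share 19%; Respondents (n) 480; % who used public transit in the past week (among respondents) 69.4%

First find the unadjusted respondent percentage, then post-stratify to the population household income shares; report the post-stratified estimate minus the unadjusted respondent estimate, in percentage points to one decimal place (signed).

Naive respondent-only estimate (weights = respondent counts):
  (360/1620)×59.6 + (360/1620)×59.5 + (420/1620)×32.2 + (480/1620)×69.4 = 55.3778%
Post-stratified estimate weights by population shares:
  0.12×59.6 + 0.14×59.5 + 0.55×32.2 + 0.19×69.4 = 46.378%
Difference = 46.378 − 55.3778 = -8.9998 pp.

-9.0 percentage points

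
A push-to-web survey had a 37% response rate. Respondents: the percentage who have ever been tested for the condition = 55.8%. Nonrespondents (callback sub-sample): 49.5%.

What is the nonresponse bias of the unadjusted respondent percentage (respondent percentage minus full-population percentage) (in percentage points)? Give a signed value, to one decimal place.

Nonresponse fraction = 1 − 0.37 = 0.63.
Bias = (nonresponse fraction) × (respondent percentage − nonrespondent percentage)
     = 0.63 × (55.8 − 49.5) = 0.63 × 6.3 = 3.969.

+4.0 percentage points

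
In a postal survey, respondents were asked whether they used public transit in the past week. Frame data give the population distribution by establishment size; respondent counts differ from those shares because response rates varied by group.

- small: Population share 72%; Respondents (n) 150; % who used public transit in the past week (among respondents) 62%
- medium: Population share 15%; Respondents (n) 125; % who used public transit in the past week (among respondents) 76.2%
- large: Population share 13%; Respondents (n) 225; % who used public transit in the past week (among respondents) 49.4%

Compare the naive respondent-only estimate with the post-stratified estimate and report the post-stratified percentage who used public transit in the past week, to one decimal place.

62.5%

Naive respondent-only estimate (weights = respondent counts):
  (150/500)×62 + (125/500)×76.2 + (225/500)×49.4 = 59.88%
Post-stratifying to population shares instead:
  0.72×62 + 0.15×76.2 + 0.13×49.4 = 62.492%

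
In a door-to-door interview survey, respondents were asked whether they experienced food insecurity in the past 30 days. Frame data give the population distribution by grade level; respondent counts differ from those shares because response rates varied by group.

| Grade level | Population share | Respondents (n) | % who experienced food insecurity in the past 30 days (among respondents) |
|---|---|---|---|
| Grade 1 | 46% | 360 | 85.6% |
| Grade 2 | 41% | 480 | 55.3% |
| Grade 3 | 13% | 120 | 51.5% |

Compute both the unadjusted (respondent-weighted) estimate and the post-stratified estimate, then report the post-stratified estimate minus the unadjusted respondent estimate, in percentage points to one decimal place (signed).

Naive respondent-only estimate (weights = respondent counts):
  (360/960)×85.6 + (480/960)×55.3 + (120/960)×51.5 = 66.1875%
Reweighting by population grade level shares:
  0.46×85.6 + 0.41×55.3 + 0.13×51.5 = 68.744%
Difference = 68.744 − 66.1875 = 2.5565 pp.

+2.6 percentage points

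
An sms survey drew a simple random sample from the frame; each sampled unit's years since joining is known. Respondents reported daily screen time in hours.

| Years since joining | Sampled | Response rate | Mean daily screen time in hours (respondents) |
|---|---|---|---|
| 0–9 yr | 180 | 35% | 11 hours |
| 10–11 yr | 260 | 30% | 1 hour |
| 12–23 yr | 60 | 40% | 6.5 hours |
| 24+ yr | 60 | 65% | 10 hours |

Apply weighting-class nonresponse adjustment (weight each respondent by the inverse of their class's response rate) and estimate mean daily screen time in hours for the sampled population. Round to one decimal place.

Each respondent's weight = sampled/responded in their class; summing within a class gives n_sampled, so:
  0–9 yr: 180 × 11 = 1980
  10–11 yr: 260 × 1 = 260
  12–23 yr: 60 × 6.5 = 390
  24+ yr: 60 × 10 = 600
Adjusted estimate = 3230 / 560 = 5.76786 → 5.8.

5.8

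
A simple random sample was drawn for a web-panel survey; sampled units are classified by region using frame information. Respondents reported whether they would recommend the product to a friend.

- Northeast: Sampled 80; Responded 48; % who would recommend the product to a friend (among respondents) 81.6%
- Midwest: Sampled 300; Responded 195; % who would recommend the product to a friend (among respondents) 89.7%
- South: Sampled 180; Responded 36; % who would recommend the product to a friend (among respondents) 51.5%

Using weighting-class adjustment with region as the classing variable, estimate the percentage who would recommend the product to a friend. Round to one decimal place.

Class response rates: Northeast 48/80 = 60%, Midwest 195/300 = 65%, South 36/180 = 20%.
Inverse-response-rate weighting restores each class to its sampled count, so class totals weight by n_sampled:
  Northeast: 80 × 81.6 = 6528
  Midwest: 300 × 89.7 = 26,910
  South: 180 × 51.5 = 9270
Adjusted estimate = 42,708 / 560 = 76.2643 → 76.3%.

76.3%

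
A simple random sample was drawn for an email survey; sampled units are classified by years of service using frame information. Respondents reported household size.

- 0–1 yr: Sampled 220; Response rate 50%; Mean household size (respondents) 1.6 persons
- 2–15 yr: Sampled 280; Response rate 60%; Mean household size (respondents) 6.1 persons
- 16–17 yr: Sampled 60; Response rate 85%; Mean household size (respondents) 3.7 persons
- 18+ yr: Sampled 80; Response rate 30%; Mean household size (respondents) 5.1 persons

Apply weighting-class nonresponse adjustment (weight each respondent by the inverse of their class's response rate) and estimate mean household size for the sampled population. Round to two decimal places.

4.20

With weight = n_sampled/n_responded per class, the weighted class total is n_sampled:
  0–1 yr: 220 × 1.6 = 352
  2–15 yr: 280 × 6.1 = 1708
  16–17 yr: 60 × 3.7 = 222
  18+ yr: 80 × 5.1 = 408
Adjusted estimate = 2690 / 640 = 4.20312 → 4.20.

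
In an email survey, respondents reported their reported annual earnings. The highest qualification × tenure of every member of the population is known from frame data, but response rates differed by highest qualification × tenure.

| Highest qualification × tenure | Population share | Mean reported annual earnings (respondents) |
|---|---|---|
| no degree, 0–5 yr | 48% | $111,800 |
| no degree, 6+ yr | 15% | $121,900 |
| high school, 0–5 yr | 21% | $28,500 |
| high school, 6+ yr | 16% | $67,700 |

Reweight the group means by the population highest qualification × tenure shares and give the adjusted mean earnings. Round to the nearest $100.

$88,800

Reweight to the known highest qualification × tenure distribution:
  no degree, 0–5 yr: 0.48 × 111,800 = 53,664
  no degree, 6+ yr: 0.15 × 121,900 = 18,285
  high school, 0–5 yr: 0.21 × 28,500 = 5985
  high school, 6+ yr: 0.16 × 67,700 = 10,832
Post-stratified estimate = 88,766 → $88,800.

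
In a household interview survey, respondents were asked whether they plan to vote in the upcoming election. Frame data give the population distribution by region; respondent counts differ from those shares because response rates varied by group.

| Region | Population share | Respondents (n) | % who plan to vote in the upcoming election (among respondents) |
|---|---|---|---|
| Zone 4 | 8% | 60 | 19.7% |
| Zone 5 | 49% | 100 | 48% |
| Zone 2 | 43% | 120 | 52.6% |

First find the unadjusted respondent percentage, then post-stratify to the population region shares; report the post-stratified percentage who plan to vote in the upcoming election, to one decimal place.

Without adjustment, the pooled respondent share is:
  (60/280)×19.7 + (100/280)×48 + (120/280)×52.6 = 43.9071%
Post-stratifying to population shares instead:
  0.08×19.7 + 0.49×48 + 0.43×52.6 = 47.714%

47.7%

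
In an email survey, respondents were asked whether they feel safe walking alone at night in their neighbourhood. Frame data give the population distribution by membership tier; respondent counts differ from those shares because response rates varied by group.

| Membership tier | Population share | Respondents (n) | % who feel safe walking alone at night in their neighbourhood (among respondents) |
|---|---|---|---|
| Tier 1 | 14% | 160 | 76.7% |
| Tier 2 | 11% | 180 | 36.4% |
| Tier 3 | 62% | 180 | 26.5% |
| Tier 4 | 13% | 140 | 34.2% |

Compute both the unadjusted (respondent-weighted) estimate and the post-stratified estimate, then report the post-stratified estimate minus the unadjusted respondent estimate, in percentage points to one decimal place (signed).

-7.4 percentage points

Unadjusted (pooled respondent) estimate weights by respondent counts:
  (160/660)×76.7 + (180/660)×36.4 + (180/660)×26.5 + (140/660)×34.2 = 43.003%
Post-stratified estimate weights by population shares:
  0.14×76.7 + 0.11×36.4 + 0.62×26.5 + 0.13×34.2 = 35.618%
Difference = 35.618 − 43.003 = -7.385 pp.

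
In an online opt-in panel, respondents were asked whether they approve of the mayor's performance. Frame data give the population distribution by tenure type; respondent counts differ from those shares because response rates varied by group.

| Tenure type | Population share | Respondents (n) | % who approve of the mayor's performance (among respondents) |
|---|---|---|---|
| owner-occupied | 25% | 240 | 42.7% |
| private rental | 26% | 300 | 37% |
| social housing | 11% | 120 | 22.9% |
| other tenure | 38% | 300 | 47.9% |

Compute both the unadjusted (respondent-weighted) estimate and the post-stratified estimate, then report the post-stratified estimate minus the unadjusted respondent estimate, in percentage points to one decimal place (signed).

+0.9 percentage points

Naive respondent-only estimate (weights = respondent counts):
  (240/960)×42.7 + (300/960)×37 + (120/960)×22.9 + (300/960)×47.9 = 40.0688%
Post-stratified estimate weights by population shares:
  0.25×42.7 + 0.26×37 + 0.11×22.9 + 0.38×47.9 = 41.016%
Difference = 41.016 − 40.0688 = 0.9472 pp.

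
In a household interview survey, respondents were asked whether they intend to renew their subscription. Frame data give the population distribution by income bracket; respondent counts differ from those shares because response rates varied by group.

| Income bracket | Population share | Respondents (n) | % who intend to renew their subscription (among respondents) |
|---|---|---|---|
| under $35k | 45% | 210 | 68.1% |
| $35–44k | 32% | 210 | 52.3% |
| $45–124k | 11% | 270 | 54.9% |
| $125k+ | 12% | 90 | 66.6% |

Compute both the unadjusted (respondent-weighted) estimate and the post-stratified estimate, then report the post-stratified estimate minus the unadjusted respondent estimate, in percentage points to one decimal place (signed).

Without adjustment, the pooled respondent share is:
  (210/780)×68.1 + (210/780)×52.3 + (270/780)×54.9 + (90/780)×66.6 = 59.1038%
Post-stratified estimate weights by population shares:
  0.45×68.1 + 0.32×52.3 + 0.11×54.9 + 0.12×66.6 = 61.412%
Difference = 61.412 − 59.1038 = 2.3082 pp.

+2.3 percentage points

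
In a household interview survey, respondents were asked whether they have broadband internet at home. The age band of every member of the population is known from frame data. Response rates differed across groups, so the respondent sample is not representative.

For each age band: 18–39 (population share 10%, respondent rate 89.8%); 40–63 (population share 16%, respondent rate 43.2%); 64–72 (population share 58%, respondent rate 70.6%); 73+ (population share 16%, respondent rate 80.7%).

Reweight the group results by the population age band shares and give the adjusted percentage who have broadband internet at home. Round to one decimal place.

69.8%

Weight each group's respondent value by its population share:
  18–39: 0.1 × 89.8 = 8.98
  40–63: 0.16 × 43.2 = 6.912
  64–72: 0.58 × 70.6 = 40.948
  73+: 0.16 × 80.7 = 12.912
Post-stratified estimate = 69.752 → 69.8%.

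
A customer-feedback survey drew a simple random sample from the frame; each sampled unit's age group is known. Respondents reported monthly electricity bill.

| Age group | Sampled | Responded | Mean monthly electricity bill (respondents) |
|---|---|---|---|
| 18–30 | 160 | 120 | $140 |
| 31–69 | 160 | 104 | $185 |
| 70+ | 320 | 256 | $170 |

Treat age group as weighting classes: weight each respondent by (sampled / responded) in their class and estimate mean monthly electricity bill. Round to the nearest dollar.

Class response rates: 18–30 120/160 = 75%, 31–69 104/160 = 65%, 70+ 256/320 = 80%.
Inverse-response-rate weighting restores each class to its sampled count, so class totals weight by n_sampled:
  18–30: 160 × 140 = 22,400
  31–69: 160 × 185 = 29,600
  70+: 320 × 170 = 54,400
Adjusted estimate = 106,400 / 640 = 166.25 → $166.

$166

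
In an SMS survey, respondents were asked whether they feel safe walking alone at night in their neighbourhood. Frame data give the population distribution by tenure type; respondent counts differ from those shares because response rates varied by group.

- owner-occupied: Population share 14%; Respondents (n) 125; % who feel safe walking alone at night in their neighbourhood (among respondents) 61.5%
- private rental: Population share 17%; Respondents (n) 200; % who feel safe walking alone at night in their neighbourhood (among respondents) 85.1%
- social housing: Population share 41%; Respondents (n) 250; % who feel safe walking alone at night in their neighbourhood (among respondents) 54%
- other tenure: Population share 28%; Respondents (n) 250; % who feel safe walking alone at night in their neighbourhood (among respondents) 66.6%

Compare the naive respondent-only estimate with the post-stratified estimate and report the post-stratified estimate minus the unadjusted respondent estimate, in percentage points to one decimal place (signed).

Unadjusted (pooled respondent) estimate weights by respondent counts:
  (125/825)×61.5 + (200/825)×85.1 + (250/825)×54 + (250/825)×66.6 = 66.4939%
Post-stratified estimate weights by population shares:
  0.14×61.5 + 0.17×85.1 + 0.41×54 + 0.28×66.6 = 63.865%
Difference = 63.865 − 66.4939 = -2.6289 pp.

-2.6 percentage points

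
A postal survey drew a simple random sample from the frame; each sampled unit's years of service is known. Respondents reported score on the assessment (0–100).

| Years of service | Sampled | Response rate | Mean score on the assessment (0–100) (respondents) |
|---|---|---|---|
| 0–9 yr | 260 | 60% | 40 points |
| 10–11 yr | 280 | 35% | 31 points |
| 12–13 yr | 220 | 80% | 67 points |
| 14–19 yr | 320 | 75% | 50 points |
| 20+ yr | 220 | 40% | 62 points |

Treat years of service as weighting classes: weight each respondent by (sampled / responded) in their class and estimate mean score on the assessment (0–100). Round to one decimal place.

48.8

Inverse-response-rate weighting restores each class to its sampled count, so class totals weight by n_sampled:
  0–9 yr: 260 × 40 = 10,400
  10–11 yr: 280 × 31 = 8680
  12–13 yr: 220 × 67 = 14,740
  14–19 yr: 320 × 50 = 16,000
  20+ yr: 220 × 62 = 13,640
Adjusted estimate = 63,460 / 1,300 = 48.8154 → 48.8.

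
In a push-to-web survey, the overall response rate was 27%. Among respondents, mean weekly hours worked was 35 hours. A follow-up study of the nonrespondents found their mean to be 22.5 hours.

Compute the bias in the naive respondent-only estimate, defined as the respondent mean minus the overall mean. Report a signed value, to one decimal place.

Nonresponse fraction = 1 − 0.27 = 0.73.
Bias = (nonresponse fraction) × (respondent mean − nonrespondent mean)
     = 0.73 × (35 − 22.5) = 0.73 × 12.5 = 9.125.

+9.1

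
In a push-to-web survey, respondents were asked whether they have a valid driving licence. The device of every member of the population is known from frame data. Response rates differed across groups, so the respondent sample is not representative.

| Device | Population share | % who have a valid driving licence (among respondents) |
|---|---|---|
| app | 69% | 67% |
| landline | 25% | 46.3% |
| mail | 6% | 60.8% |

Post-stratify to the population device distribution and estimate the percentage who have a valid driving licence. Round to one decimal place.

Each cell contributes population-share × respondent value:
  app: 0.69 × 67 = 46.23
  landline: 0.25 × 46.3 = 11.575
  mail: 0.06 × 60.8 = 3.648
Post-stratified estimate = 61.453 → 61.5%.

61.5%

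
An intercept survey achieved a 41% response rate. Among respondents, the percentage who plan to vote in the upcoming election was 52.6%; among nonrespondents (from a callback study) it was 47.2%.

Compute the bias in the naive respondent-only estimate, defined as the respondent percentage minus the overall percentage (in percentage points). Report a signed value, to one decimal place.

+3.2 percentage points

Nonresponse fraction = 1 − 0.41 = 0.59.
Bias = (nonresponse fraction) × (respondent percentage − nonrespondent percentage)
     = 0.59 × (52.6 − 47.2) = 0.59 × 5.4 = 3.186.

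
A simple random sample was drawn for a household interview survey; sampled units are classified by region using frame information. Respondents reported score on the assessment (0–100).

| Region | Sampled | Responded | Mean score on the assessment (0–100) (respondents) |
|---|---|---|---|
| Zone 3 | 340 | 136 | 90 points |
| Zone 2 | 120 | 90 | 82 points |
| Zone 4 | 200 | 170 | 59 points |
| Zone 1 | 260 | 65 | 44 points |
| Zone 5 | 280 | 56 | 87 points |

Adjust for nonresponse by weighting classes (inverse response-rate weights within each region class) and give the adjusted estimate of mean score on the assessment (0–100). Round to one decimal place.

Response rates by class: Zone 3 136/340 = 40%, Zone 2 90/120 = 75%, Zone 4 170/200 = 85%, Zone 1 65/260 = 25%, Zone 5 56/280 = 20%.
Weighting each respondent by the inverse class response rate inflates each class back to its sampled size, so the class weight is n_sampled:
  Zone 3: 340 × 90 = 30,600
  Zone 2: 120 × 82 = 9840
  Zone 4: 200 × 59 = 11,800
  Zone 1: 260 × 44 = 11,440
  Zone 5: 280 × 87 = 24,360
Adjusted estimate = 88,040 / 1,200 = 73.3667 → 73.4.

73.4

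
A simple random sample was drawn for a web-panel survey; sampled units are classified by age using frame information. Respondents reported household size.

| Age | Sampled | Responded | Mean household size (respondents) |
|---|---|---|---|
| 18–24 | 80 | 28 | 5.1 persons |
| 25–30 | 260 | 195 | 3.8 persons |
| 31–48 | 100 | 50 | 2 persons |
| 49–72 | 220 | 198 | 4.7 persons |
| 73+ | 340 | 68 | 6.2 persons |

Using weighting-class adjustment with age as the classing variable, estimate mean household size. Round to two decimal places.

Class response rates: 18–24 28/80 = 35%, 25–30 195/260 = 75%, 31–48 50/100 = 50%, 49–72 198/220 = 90%, 73+ 68/340 = 20%.
Inverse-response-rate weighting restores each class to its sampled count, so class totals weight by n_sampled:
  18–24: 80 × 5.1 = 408
  25–30: 260 × 3.8 = 988
  31–48: 100 × 2 = 200
  49–72: 220 × 4.7 = 1034
  73+: 340 × 6.2 = 2108
Adjusted estimate = 4738 / 1,000 = 4.738 → 4.74.

4.74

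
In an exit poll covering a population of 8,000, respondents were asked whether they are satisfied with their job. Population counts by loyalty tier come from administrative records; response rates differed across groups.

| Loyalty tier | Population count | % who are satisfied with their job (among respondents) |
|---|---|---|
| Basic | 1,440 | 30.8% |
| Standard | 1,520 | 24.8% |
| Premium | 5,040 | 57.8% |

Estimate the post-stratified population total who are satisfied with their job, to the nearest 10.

3,730

Estimated count per cell = population count × respondent percentage:
  Basic: 1,440 × 30.8% = 443.52
  Standard: 1,520 × 24.8% = 376.96
  Premium: 5,040 × 57.8% = 2913.12
Estimated total = 3733.6 → 3,730.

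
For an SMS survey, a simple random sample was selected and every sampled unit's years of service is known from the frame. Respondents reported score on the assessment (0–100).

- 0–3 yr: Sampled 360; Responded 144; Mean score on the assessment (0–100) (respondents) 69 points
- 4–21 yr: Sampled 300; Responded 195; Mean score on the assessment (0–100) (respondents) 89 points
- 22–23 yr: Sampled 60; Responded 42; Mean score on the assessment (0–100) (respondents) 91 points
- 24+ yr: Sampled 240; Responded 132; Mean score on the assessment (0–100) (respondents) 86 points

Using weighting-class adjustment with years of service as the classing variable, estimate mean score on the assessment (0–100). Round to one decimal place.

Class response rates: 0–3 yr 144/360 = 40%, 4–21 yr 195/300 = 65%, 22–23 yr 42/60 = 70%, 24+ yr 132/240 = 55%.
Weighting each respondent by the inverse class response rate inflates each class back to its sampled size, so the class weight is n_sampled:
  0–3 yr: 360 × 69 = 24,840
  4–21 yr: 300 × 89 = 26,700
  22–23 yr: 60 × 91 = 5460
  24+ yr: 240 × 86 = 20,640
Adjusted estimate = 77,640 / 960 = 80.875 → 80.9.

80.9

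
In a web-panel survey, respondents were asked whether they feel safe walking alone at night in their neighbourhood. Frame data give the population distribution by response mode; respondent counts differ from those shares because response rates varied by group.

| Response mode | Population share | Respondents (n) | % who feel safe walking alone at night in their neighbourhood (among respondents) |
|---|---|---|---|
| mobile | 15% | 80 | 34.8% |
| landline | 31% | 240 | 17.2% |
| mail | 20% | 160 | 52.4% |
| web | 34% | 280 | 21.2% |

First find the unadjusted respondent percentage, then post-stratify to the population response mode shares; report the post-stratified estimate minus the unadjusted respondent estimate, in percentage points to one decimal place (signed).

Unadjusted (pooled respondent) estimate weights by respondent counts:
  (80/760)×34.8 + (240/760)×17.2 + (160/760)×52.4 + (280/760)×21.2 = 27.9368%
Reweighting by population response mode shares:
  0.15×34.8 + 0.31×17.2 + 0.2×52.4 + 0.34×21.2 = 28.24%
Difference = 28.24 − 27.9368 = 0.3032 pp.

+0.3 percentage points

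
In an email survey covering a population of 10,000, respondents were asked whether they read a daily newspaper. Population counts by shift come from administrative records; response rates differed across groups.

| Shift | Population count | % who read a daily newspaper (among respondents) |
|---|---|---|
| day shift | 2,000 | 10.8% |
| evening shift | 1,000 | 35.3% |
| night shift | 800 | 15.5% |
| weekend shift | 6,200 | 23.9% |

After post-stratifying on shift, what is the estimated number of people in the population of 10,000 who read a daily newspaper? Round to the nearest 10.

2,170

Estimated count per cell = population count × respondent percentage:
  day shift: 2,000 × 10.8% = 216
  evening shift: 1,000 × 35.3% = 353
  night shift: 800 × 15.5% = 124
  weekend shift: 6,200 × 23.9% = 1481.8
Estimated total = 2174.8 → 2,170.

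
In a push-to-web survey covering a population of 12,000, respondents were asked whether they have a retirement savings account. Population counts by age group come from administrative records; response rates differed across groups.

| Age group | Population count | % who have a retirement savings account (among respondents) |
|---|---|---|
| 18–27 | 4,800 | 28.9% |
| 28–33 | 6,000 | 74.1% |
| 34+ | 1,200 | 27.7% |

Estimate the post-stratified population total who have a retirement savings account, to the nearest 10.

Each cell contributes its population count × the respondent rate:
  18–27: 4,800 × 28.9% = 1387.2
  28–33: 6,000 × 74.1% = 4446
  34+: 1,200 × 27.7% = 332.4
Estimated total = 6165.6 → 6,170.

6,170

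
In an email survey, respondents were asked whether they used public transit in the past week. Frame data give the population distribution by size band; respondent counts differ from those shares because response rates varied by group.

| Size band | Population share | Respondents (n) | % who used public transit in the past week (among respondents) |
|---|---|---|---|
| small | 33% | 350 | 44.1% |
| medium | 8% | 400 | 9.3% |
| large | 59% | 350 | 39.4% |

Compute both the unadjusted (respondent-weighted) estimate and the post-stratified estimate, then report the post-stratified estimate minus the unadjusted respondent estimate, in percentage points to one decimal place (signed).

+8.6 percentage points

Without adjustment, the pooled respondent share is:
  (350/1100)×44.1 + (400/1100)×9.3 + (350/1100)×39.4 = 29.95%
Post-stratifying to population shares instead:
  0.33×44.1 + 0.08×9.3 + 0.59×39.4 = 38.543%
Difference = 38.543 − 29.95 = 8.593 pp.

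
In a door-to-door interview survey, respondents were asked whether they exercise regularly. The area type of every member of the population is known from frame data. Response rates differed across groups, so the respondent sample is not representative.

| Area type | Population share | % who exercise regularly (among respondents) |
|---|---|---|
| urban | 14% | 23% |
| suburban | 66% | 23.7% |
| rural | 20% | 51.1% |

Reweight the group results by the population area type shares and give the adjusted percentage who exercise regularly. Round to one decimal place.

Each cell contributes population-share × respondent value:
  urban: 0.14 × 23 = 3.22
  suburban: 0.66 × 23.7 = 15.642
  rural: 0.2 × 51.1 = 10.22
Post-stratified estimate = 29.082 → 29.1%.

29.1%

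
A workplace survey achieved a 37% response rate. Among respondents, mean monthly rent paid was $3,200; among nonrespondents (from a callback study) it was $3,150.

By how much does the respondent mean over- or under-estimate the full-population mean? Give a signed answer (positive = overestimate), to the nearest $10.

Nonresponse fraction = 1 − 0.37 = 0.63.
Bias = (nonresponse fraction) × (respondent mean − nonrespondent mean)
     = 0.63 × (3200 − 3150) = 0.63 × 50 = 31.5.

+$30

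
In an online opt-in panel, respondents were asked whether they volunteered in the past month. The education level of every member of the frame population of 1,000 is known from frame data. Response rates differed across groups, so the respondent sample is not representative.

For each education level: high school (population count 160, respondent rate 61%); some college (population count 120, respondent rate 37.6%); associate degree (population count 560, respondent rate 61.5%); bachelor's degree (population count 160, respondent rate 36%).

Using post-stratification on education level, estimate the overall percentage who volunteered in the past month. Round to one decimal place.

54.5%

Each cell contributes population-share × respondent value:
  high school: (160/1,000) × 61 = 9.76
  some college: (120/1,000) × 37.6 = 4.512
  associate degree: (560/1,000) × 61.5 = 34.44
  bachelor's degree: (160/1,000) × 36 = 5.76
Post-stratified estimate = 54.472 → 54.5%.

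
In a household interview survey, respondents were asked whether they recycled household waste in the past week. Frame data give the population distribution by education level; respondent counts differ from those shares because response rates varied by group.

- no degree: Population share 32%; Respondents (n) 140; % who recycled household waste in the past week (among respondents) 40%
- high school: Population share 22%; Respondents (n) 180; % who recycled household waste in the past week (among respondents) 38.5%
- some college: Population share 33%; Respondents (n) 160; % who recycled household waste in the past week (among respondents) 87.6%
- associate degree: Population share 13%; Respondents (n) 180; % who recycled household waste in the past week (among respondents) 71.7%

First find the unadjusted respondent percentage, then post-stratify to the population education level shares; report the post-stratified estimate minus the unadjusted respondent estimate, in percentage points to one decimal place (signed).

Unadjusted (pooled respondent) estimate weights by respondent counts:
  (140/660)×40 + (180/660)×38.5 + (160/660)×87.6 + (180/660)×71.7 = 59.7758%
Post-stratified estimate weights by population shares:
  0.32×40 + 0.22×38.5 + 0.33×87.6 + 0.13×71.7 = 59.499%
Difference = 59.499 − 59.7758 = -0.2768 pp.

-0.3 percentage points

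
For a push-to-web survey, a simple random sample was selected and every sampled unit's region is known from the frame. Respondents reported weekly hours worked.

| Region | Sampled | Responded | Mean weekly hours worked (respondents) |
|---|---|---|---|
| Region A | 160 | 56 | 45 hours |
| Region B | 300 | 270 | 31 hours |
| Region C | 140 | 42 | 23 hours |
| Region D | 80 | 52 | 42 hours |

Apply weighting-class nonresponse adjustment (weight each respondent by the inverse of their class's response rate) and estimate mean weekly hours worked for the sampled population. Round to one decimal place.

Class response rates: Region A 56/160 = 35%, Region B 270/300 = 90%, Region C 42/140 = 30%, Region D 52/80 = 65%.
Each respondent's weight = sampled/responded in their class; summing within a class gives n_sampled, so:
  Region A: 160 × 45 = 7200
  Region B: 300 × 31 = 9300
  Region C: 140 × 23 = 3220
  Region D: 80 × 42 = 3360
Adjusted estimate = 23,080 / 680 = 33.9412 → 33.9.

33.9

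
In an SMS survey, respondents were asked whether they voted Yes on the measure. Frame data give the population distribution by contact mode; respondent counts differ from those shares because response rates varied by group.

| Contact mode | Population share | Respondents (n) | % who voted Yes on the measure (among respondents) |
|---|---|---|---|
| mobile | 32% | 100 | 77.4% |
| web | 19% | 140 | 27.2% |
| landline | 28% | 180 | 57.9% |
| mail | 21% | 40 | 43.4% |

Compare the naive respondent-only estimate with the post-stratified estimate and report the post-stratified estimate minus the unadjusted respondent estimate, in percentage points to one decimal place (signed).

+3.7 percentage points

Without adjustment, the pooled respondent share is:
  (100/460)×77.4 + (140/460)×27.2 + (180/460)×57.9 + (40/460)×43.4 = 51.5348%
Post-stratifying to population shares instead:
  0.32×77.4 + 0.19×27.2 + 0.28×57.9 + 0.21×43.4 = 55.262%
Difference = 55.262 − 51.5348 = 3.7272 pp.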